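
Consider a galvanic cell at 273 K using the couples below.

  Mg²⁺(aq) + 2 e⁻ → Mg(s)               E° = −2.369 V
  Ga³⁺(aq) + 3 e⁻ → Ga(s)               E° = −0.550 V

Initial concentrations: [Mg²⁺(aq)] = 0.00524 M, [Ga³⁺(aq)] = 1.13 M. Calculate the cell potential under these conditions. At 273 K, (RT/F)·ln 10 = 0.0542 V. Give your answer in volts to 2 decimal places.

Since E°(Ga³⁺/Ga) > E°(Mg²⁺/Mg), Ga³⁺/Ga serves as the cathode.
E°cell = E°cat − E°an = −0.550 − (−2.369) = +1.819 V; n = 6.
The balanced reaction is 2 Ga³⁺(aq) + 3 Mg(s) → 2 Ga(s) + 3 Mg²⁺(aq), so Q = [Mg²⁺(aq)]^3 / [Ga³⁺(aq)]^2 = 1.13×10^−7 and log Q = −6.948.
By the Nernst equation, E = +1.819 − (0.0542/6)·(−6.948) = +1.88 V.

+1.88 V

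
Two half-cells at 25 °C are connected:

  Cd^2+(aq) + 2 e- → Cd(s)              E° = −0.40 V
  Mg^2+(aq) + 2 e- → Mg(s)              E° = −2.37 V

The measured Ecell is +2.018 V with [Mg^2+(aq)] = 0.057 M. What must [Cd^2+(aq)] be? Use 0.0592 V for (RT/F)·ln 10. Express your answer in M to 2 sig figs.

2.4 M

The Cd²⁺/Cd couple has the larger reduction potential, so it is the cathode: E°cell = −0.40 − (−2.37) = +1.97 V and n = 2.
From the Nernst equation, log Q = n(E° − E)/0.0592 = 2·(+1.97 − (+2.018))/0.0592 = −1.622.
The balanced reaction is Cd^2+(aq) + Mg(s) → Cd(s) + Mg^2+(aq), so Q = [Mg^2+(aq)] / [Cd^2+(aq)].
Substituting the known concentrations and solving, log [Cd^2+(aq)] = 0.378 and [Cd^2+(aq)] = 2.4 M.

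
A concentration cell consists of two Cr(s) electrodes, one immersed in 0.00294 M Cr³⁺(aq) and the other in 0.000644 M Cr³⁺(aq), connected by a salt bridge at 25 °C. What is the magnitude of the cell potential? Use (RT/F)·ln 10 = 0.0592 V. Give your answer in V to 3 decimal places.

0.013 V

For a concentration cell E°cell = 0, since both electrodes use the same couple.
The compartment with the higher Cr³⁺(aq) concentration (0.00294 M) acts as the cathode; ions are reduced there and produced at the dilute (0.000644 M) anode.
With n = 3, Ecell = −(0.0592/3)·log([dilute]/[conc]) = −(0.0592/3)·log(0.000644/0.00294) = +0.013 V.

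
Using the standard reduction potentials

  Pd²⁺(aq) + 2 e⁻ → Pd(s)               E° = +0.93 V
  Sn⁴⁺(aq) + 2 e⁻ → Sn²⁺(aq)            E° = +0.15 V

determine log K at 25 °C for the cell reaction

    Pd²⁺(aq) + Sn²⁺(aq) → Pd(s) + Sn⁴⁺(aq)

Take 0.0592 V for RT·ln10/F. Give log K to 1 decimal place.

The Pd²⁺/Pd couple is reduced (cathode); E°cell = +0.93 − (+0.15) = +0.78 V with n = 2.
At equilibrium E = 0, so log K = nE°cell / 0.0592 = (2)(+0.78) / 0.0592 = 26.4.

log K = 26.4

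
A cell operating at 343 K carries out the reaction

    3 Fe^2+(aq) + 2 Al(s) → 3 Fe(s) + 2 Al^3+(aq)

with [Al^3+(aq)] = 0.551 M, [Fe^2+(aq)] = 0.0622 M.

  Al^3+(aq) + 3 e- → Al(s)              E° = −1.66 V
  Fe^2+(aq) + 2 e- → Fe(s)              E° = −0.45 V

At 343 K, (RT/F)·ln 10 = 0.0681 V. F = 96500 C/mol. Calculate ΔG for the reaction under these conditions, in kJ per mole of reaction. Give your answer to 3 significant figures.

With Fe²⁺/Fe reduced at the cathode, E°cell = −0.45 − (−1.66) = +1.21 V and n = 6.
The reaction quotient is [Al^3+(aq)]^2 / [Fe^2+(aq)]^3 = 1.26×10^3; by Nernst, E = +1.21 − (0.0681/6)(3.101) = +1.1748 V.
ΔG = −nFE = −(6)(96500)(+1.1748) J/mol = −680 kJ/mol.

−680 kJ/mol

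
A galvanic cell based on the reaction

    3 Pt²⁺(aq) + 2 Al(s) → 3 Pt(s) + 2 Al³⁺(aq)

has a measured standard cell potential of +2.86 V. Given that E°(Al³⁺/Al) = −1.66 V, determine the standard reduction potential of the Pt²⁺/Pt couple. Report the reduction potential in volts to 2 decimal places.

+1.20 V

In the reaction as written the Pt²⁺/Pt couple is reduced (cathode) and Al³⁺/Al is oxidized (anode), so E°cell = E°(Pt²⁺/Pt) − E°(Al³⁺/Al).
E°(Pt²⁺/Pt) = E°cell + E°(anode) = +2.86 + (−1.66) = +1.20 V.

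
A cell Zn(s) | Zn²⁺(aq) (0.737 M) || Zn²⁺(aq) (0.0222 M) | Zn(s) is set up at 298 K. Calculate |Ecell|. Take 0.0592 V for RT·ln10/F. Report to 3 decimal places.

For a concentration cell E°cell = 0, since both electrodes use the same couple.
The compartment with the higher Zn²⁺(aq) concentration (0.737 M) acts as the cathode; ions are reduced there and produced at the dilute (0.0222 M) anode.
With n = 2, Ecell = −(0.0592/2)·log([dilute]/[conc]) = −(0.0592/2)·log(0.0222/0.737) = +0.045 V.

0.045 V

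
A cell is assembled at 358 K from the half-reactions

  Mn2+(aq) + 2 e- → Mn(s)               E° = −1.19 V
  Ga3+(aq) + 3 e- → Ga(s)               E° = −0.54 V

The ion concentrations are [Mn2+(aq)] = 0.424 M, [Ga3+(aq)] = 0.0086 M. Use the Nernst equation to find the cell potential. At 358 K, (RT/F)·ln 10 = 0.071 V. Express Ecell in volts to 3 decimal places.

The Ga³⁺/Ga couple has the more positive E°, so it is the cathode; Mn²⁺/Mn is the anode.
The standard potential is −0.54 − (−1.19) = +0.65 V and the balanced reaction transfers n = 6 electrons.
Balancing gives 2 Ga3+(aq) + 3 Mn(s) → 2 Ga(s) + 3 Mn2+(aq); hence Q = [Mn2+(aq)]^3 / [Ga3+(aq)]^2 = 1.03×10^3 (log Q = 3.013).
Applying E = E° − (RT ln10/nF)·log Q gives +0.65 − (0.071/6)(3.013) = +0.614 V.

+0.614 V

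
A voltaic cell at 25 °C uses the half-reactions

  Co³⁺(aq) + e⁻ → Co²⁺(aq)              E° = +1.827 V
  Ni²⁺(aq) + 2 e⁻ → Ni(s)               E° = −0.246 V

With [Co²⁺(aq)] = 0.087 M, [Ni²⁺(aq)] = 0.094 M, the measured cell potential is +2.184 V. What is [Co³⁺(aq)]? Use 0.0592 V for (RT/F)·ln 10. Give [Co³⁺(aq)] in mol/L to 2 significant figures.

2.0 M

Co³⁺/Co²⁺ is the cathode (higher E°); E°cell = +1.827 − (−0.246) = +2.073 V with n = 2.
From the Nernst equation, log Q = n(E° − E)/0.0592 = 2·(+2.073 − (+2.184))/0.0592 = −3.750.
The balanced reaction is 2 Co³⁺(aq) + Ni(s) → 2 Co²⁺(aq) + Ni²⁺(aq), so Q = ([Co²⁺(aq)]^2·[Ni²⁺(aq)]) / [Co³⁺(aq)]^2.
Isolating [Co³⁺(aq)] in Q = 10^{−3.750} yields log [Co³⁺(aq)] = 0.301, i.e. 2.0 M.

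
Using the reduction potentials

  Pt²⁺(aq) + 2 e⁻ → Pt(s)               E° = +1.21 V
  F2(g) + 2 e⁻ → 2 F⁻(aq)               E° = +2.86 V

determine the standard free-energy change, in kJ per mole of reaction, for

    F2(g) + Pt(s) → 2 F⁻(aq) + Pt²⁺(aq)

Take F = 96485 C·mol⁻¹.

−318 kJ/mol

In the reaction as written F2(g) is reduced, so the F₂/F⁻ couple is the cathode and Pt²⁺/Pt is the anode.
E°cell = +2.86 − (+1.21) = +1.65 V; balancing electrons gives n = 2.
ΔG° = −nFE°cell = −(2)(96485)(+1.65) J/mol = −318 kJ/mol.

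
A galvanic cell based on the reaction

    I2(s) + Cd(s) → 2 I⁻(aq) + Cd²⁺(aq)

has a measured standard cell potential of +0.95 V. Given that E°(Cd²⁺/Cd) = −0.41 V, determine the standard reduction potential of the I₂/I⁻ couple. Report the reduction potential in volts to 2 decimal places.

In the reaction as written the I₂/I⁻ couple is reduced (cathode) and Cd²⁺/Cd is oxidized (anode), so E°cell = E°(I₂/I⁻) − E°(Cd²⁺/Cd).
E°(I₂/I⁻) = E°cell + E°(anode) = +0.95 + (−0.41) = +0.54 V.

+0.54 V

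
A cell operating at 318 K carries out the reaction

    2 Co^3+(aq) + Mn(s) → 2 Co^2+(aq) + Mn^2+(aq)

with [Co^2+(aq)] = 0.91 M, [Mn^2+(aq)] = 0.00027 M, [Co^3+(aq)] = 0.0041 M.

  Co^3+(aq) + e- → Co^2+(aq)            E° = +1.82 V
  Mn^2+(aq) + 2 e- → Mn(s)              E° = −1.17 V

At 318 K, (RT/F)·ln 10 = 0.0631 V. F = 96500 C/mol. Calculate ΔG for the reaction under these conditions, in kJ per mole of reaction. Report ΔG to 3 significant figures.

With Co³⁺/Co²⁺ reduced at the cathode, E°cell = +1.82 − (−1.17) = +2.99 V and n = 2.
Here Q = ([Co^2+(aq)]^2·[Mn^2+(aq)]) / [Co^3+(aq)]^2 = 13.3 (log Q = 1.124), giving E = +2.99 − (0.0631/2)·(1.124) = +2.9545 V.
ΔG = −nFE = −(2)(96500)(+2.9545) J/mol = −570 kJ/mol.

−570 kJ/mol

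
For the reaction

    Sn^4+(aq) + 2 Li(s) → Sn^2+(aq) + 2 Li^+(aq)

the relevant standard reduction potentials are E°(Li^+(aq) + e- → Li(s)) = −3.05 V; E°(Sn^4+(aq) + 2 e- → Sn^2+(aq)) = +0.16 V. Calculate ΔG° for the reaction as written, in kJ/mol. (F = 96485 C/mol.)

−619 kJ/mol

In the reaction as written Sn^4+(aq) is reduced, so the Sn⁴⁺/Sn²⁺ couple is the cathode and Li⁺/Li is the anode.
E°cell = +0.16 − (−3.05) = +3.21 V; balancing electrons gives n = 2.
ΔG° = −nFE°cell = −(2)(96485)(+3.21) J/mol = −619 kJ/mol.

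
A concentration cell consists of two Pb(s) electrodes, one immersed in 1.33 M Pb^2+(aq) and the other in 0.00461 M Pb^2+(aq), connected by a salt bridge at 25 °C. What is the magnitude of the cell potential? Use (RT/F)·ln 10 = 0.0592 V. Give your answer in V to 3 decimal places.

For a concentration cell E°cell = 0, since both electrodes use the same couple.
The compartment with the higher Pb^2+(aq) concentration (1.33 M) acts as the cathode; ions are reduced there and produced at the dilute (0.00461 M) anode.
With n = 2, Ecell = −(0.0592/2)·log([dilute]/[conc]) = −(0.0592/2)·log(0.00461/1.33) = +0.073 V.

0.073 V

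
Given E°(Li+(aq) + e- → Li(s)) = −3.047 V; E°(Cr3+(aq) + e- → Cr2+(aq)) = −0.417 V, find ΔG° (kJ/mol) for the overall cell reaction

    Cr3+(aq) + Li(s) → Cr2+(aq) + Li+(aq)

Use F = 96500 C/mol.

In the reaction as written Cr3+(aq) is reduced, so the Cr³⁺/Cr²⁺ couple is the cathode and Li⁺/Li is the anode.
E°cell = −0.417 − (−3.047) = +2.630 V; balancing electrons gives n = 1.
ΔG° = −nFE°cell = −(1)(96500)(+2.630) J/mol = −254 kJ/mol.

−254 kJ/mol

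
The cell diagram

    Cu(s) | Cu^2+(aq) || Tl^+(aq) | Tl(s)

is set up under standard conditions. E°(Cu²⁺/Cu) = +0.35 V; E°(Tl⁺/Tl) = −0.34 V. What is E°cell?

By convention the left-hand electrode in cell notation is the anode (oxidation) and the right-hand electrode is the cathode (reduction).
E°cell = E°(right) − E°(left) = −0.34 − (+0.35) = −0.69 V.
The negative sign shows that, as written, the cell would require an external voltage to drive the reaction.

−0.69 V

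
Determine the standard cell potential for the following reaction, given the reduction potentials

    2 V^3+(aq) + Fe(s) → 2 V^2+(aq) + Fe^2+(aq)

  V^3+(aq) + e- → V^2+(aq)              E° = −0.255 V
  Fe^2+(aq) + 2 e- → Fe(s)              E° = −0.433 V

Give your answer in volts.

V^3+(aq) gains electrons, so the V³⁺/V²⁺ couple is the cathode; the Fe²⁺/Fe couple is the anode.
E°cell = E°(cathode) − E°(anode) = −0.255 − (−0.433) = +0.178 V.

+0.178 V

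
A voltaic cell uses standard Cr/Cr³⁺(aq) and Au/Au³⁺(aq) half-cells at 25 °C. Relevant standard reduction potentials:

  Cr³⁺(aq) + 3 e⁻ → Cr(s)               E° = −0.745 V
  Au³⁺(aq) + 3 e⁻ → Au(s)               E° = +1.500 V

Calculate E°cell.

+2.245 V

Of the two couples in this cell, the one with the more positive reduction potential is reduced at the cathode: here that is Au³⁺/Au (+1.500 V); Cr³⁺/Cr (−0.745 V) is the anode.
E°cell = E°(cathode) − E°(anode) = +1.500 − (−0.745) = +2.245 V.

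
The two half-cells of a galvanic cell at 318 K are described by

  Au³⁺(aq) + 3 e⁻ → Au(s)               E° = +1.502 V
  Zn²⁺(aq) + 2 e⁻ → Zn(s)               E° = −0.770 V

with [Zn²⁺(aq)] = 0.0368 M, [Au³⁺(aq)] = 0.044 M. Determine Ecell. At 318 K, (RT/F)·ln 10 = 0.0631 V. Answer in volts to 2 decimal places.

Since E°(Au³⁺/Au) > E°(Zn²⁺/Zn), Au³⁺/Au serves as the cathode.
E°cell = E°cat − E°an = +1.502 − (−0.770) = +2.272 V; n = 6.
The balanced reaction is 2 Au³⁺(aq) + 3 Zn(s) → 2 Au(s) + 3 Zn²⁺(aq), so Q = [Zn²⁺(aq)]^3 / [Au³⁺(aq)]^2 = 0.0257 and log Q = −1.589.
Applying E = E° − (RT ln10/nF)·log Q gives +2.272 − (0.0631/6)(−1.589) = +2.29 V.

+2.29 V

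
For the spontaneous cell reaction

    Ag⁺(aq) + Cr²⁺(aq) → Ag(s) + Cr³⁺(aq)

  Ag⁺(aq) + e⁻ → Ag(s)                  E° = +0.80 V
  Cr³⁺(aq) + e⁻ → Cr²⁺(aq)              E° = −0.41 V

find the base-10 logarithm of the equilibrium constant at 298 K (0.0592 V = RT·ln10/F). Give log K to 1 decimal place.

The Ag⁺/Ag couple is reduced (cathode); E°cell = +0.80 − (−0.41) = +1.21 V with n = 1.
At equilibrium E = 0, so log K = nE°cell / 0.0592 = (1)(+1.21) / 0.0592 = 20.4.

log K = 20.4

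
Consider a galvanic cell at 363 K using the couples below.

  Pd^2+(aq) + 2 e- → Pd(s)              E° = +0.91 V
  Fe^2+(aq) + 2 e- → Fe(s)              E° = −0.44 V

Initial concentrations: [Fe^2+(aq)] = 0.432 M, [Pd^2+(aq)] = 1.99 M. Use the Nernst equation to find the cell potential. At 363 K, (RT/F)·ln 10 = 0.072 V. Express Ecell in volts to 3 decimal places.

The Pd²⁺/Pd couple has the more positive E°, so it is the cathode; Fe²⁺/Fe is the anode.
E°cell = E°cat − E°an = +0.91 − (−0.44) = +1.35 V; n = 2.
For the overall reaction Pd^2+(aq) + Fe(s) → Pd(s) + Fe^2+(aq), Q = [Fe^2+(aq)] / [Pd^2+(aq)] = 0.217, giving log Q = −0.663.
Applying E = E° − (RT ln10/nF)·log Q gives +1.35 − (0.072/2)(−0.663) = +1.374 V.

+1.374 V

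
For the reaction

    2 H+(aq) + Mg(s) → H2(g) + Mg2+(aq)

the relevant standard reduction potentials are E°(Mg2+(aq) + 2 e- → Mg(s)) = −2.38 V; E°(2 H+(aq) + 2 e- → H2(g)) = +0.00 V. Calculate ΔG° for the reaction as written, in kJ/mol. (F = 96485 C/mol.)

In the reaction as written H+(aq) is reduced, so the 2H⁺/H₂ couple is the cathode and Mg²⁺/Mg is the anode.
E°cell = +0.00 − (−2.38) = +2.38 V; balancing electrons gives n = 2.
ΔG° = −nFE°cell = −(2)(96485)(+2.38) J/mol = −459 kJ/mol.

−459 kJ/mol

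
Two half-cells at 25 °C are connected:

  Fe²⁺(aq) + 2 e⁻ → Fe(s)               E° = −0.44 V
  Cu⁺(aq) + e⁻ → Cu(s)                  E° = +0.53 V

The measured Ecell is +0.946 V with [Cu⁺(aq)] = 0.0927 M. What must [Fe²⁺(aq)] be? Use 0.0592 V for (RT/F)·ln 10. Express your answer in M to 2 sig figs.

With Cu⁺/Cu at the cathode and Fe²⁺/Fe at the anode, E°cell = +0.53 − (−0.44) = +0.97 V (n = 2).
From the Nernst equation, log Q = n(E° − E)/0.0592 = 2·(+0.97 − (+0.946))/0.0592 = 0.811.
For 2 Cu⁺(aq) + Fe(s) → 2 Cu(s) + Fe²⁺(aq), the reaction quotient is Q = [Fe²⁺(aq)] / [Cu⁺(aq)]^2.
Isolating [Fe²⁺(aq)] in Q = 10^{0.811} yields log [Fe²⁺(aq)] = −1.255, i.e. 0.056 M.

0.056 M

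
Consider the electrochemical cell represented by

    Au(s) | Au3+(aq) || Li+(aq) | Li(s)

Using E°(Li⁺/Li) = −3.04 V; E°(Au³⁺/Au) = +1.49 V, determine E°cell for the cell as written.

−4.53 V

By convention the left-hand electrode in cell notation is the anode (oxidation) and the right-hand electrode is the cathode (reduction).
E°cell = E°(right) − E°(left) = −3.04 − (+1.49) = −4.53 V.
The negative sign shows that, as written, the cell would require an external voltage to drive the reaction.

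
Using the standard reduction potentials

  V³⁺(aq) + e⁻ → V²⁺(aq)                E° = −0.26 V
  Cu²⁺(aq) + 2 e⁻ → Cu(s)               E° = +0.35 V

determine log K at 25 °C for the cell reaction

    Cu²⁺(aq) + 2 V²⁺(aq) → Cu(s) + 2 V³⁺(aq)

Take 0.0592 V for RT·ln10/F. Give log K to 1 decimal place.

The Cu²⁺/Cu couple is reduced (cathode); E°cell = +0.35 − (−0.26) = +0.61 V with n = 2.
At equilibrium E = 0, so log K = nE°cell / 0.0592 = (2)(+0.61) / 0.0592 = 20.6.

log K = 20.6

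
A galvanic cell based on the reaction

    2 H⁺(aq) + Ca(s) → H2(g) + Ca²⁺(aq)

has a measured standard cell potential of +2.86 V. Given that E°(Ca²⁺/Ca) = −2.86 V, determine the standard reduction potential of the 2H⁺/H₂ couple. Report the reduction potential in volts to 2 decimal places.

+0.00 V

In the reaction as written the 2H⁺/H₂ couple is reduced (cathode) and Ca²⁺/Ca is oxidized (anode), so E°cell = E°(2H⁺/H₂) − E°(Ca²⁺/Ca).
E°(2H⁺/H₂) = E°cell + E°(anode) = +2.86 + (−2.86) = +0.00 V.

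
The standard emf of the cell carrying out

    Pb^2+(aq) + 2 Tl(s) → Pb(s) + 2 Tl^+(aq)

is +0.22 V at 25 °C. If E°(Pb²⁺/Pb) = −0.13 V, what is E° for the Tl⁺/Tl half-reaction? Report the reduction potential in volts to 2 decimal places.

In the reaction as written the Pb²⁺/Pb couple is reduced (cathode) and Tl⁺/Tl is oxidized (anode), so E°cell = E°(Pb²⁺/Pb) − E°(Tl⁺/Tl).
E°(Tl⁺/Tl) = E°(cathode) − E°cell = −0.13 − (+0.22) = −0.35 V.

−0.35 V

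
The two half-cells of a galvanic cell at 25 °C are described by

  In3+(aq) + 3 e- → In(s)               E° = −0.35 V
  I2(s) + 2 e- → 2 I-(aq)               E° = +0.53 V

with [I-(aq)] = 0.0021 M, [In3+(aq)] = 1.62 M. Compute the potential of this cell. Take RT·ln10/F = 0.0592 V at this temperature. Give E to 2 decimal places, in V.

The I₂/I⁻ couple has the more positive E°, so it is the cathode; In³⁺/In is the anode.
E°cell = +0.53 − (−0.35) = +0.88 V, with n = 6 electrons transferred.
For the overall reaction 3 I2(s) + 2 In(s) → 6 I-(aq) + 2 In3+(aq), Q = [I-(aq)]^6·[In3+(aq)]^2 = 2.25×10^−16, giving log Q = −15.648.
E = E° − (0.0592/n)·log Q = +0.88 − (0.0592/6)(−15.648) = +1.03 V.

+1.03 V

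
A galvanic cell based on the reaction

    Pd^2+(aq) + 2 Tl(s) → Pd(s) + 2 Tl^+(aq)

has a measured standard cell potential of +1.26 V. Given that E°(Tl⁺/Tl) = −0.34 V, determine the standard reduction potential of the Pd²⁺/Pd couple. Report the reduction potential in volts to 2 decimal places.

+0.92 V

In the reaction as written the Pd²⁺/Pd couple is reduced (cathode) and Tl⁺/Tl is oxidized (anode), so E°cell = E°(Pd²⁺/Pd) − E°(Tl⁺/Tl).
E°(Pd²⁺/Pd) = E°cell + E°(anode) = +1.26 + (−0.34) = +0.92 V.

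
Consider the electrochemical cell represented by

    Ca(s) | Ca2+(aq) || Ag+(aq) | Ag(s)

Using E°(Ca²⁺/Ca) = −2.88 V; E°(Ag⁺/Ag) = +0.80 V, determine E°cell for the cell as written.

By convention the left-hand electrode in cell notation is the anode (oxidation) and the right-hand electrode is the cathode (reduction).
E°cell = E°(right) − E°(left) = +0.80 − (−2.88) = +3.68 V.

+3.68 V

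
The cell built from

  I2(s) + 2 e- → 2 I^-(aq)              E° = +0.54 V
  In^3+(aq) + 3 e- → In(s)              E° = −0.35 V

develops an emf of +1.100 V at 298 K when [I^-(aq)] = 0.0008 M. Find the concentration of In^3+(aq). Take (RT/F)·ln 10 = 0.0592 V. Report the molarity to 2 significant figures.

With I₂/I⁻ at the cathode and In³⁺/In at the anode, E°cell = +0.54 − (−0.35) = +0.89 V (n = 6).
From the Nernst equation, log Q = n(E° − E)/0.0592 = 6·(+0.89 − (+1.100))/0.0592 = −21.284.
The balanced reaction is 3 I2(s) + 2 In(s) → 6 I^-(aq) + 2 In^3+(aq), so Q = [I^-(aq)]^6·[In^3+(aq)]^2.
Solving for the unknown gives log [In^3+(aq)] = −1.351, so [In^3+(aq)] ≈ 0.045 M.

0.045 M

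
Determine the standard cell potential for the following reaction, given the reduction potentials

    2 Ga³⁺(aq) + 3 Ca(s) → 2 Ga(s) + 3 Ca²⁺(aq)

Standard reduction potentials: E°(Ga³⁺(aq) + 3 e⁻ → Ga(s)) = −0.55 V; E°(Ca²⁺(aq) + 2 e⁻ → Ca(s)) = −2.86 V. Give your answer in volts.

+2.31 V

In the reaction as written, Ga³⁺(aq) is reduced (cathode) and Ca²⁺(aq) is produced by oxidation at the anode.
E°cell = E°(cathode) − E°(anode) = −0.55 − (−2.86) = +2.31 V.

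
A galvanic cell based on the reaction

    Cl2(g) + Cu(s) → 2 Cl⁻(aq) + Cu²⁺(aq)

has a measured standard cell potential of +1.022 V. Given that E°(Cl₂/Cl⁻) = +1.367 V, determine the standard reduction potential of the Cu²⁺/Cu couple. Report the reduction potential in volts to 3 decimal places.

+0.345 V

In the reaction as written the Cl₂/Cl⁻ couple is reduced (cathode) and Cu²⁺/Cu is oxidized (anode), so E°cell = E°(Cl₂/Cl⁻) − E°(Cu²⁺/Cu).
E°(Cu²⁺/Cu) = E°(cathode) − E°cell = +1.367 − (+1.022) = +0.345 V.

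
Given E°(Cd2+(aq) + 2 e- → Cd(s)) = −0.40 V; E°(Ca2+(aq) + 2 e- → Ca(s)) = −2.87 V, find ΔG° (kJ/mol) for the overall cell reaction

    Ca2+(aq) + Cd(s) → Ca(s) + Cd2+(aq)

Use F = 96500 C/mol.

In the reaction as written Ca2+(aq) is reduced, so the Ca²⁺/Ca couple is the cathode and Cd²⁺/Cd is the anode.
E°cell = −2.87 − (−0.40) = −2.47 V; balancing electrons gives n = 2.
ΔG° = −nFE°cell = −(2)(96500)(−2.47) J/mol = +477 kJ/mol.

+477 kJ/mol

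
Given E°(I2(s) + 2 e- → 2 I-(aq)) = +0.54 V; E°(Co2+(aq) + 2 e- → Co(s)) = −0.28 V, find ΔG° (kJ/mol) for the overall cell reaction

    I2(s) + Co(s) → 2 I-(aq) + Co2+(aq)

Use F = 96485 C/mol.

−158 kJ/mol

In the reaction as written I2(s) is reduced, so the I₂/I⁻ couple is the cathode and Co²⁺/Co is the anode.
E°cell = +0.54 − (−0.28) = +0.82 V; balancing electrons gives n = 2.
ΔG° = −nFE°cell = −(2)(96485)(+0.82) J/mol = −158 kJ/mol.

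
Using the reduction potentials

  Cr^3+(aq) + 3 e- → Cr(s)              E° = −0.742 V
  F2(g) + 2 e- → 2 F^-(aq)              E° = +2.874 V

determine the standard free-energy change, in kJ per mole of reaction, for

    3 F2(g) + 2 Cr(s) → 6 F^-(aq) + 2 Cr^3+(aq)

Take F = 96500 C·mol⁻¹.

In the reaction as written F2(g) is reduced, so the F₂/F⁻ couple is the cathode and Cr³⁺/Cr is the anode.
E°cell = +2.874 − (−0.742) = +3.616 V; balancing electrons gives n = 6.
ΔG° = −nFE°cell = −(6)(96500)(+3.616) J/mol = −2094 kJ/mol.

−2094 kJ/mol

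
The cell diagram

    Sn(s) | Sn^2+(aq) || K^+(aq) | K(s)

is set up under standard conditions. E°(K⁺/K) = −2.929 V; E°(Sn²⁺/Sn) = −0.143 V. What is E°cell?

By convention the left-hand electrode in cell notation is the anode (oxidation) and the right-hand electrode is the cathode (reduction).
E°cell = E°(right) − E°(left) = −2.929 − (−0.143) = −2.786 V.
The negative sign shows that, as written, the cell would require an external voltage to drive the reaction.

−2.786 V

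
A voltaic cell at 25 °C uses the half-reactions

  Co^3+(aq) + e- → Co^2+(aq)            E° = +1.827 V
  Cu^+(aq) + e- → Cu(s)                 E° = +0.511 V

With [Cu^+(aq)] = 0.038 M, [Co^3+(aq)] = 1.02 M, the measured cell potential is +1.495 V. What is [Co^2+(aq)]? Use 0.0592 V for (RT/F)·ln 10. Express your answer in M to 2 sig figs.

With Co³⁺/Co²⁺ at the cathode and Cu⁺/Cu at the anode, E°cell = +1.827 − (+0.511) = +1.316 V (n = 1).
From the Nernst equation, log Q = n(E° − E)/0.0592 = 1·(+1.316 − (+1.495))/0.0592 = −3.024.
For Co^3+(aq) + Cu(s) → Co^2+(aq) + Cu^+(aq), the reaction quotient is Q = ([Co^2+(aq)]·[Cu^+(aq)]) / [Co^3+(aq)].
Solving for the unknown gives log [Co^2+(aq)] = −1.595, so [Co^2+(aq)] ≈ 0.025 M.

0.025 M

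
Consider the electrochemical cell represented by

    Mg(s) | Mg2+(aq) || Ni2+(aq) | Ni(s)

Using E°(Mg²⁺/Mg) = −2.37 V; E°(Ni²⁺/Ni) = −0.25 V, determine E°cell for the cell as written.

By convention the left-hand electrode in cell notation is the anode (oxidation) and the right-hand electrode is the cathode (reduction).
E°cell = E°(right) − E°(left) = −0.25 − (−2.37) = +2.12 V.

+2.12 V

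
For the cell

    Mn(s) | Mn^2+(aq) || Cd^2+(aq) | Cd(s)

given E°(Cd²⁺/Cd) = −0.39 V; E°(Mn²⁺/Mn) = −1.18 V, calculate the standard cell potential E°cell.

+0.79 V

By convention the left-hand electrode in cell notation is the anode (oxidation) and the right-hand electrode is the cathode (reduction).
E°cell = E°(right) − E°(left) = −0.39 − (−1.18) = +0.79 V.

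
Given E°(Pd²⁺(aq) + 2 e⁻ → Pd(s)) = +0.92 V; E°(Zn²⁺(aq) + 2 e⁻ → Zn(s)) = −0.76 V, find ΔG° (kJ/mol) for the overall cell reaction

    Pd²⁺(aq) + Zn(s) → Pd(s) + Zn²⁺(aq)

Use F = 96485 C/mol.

−324 kJ/mol

In the reaction as written Pd²⁺(aq) is reduced, so the Pd²⁺/Pd couple is the cathode and Zn²⁺/Zn is the anode.
E°cell = +0.92 − (−0.76) = +1.68 V; balancing electrons gives n = 2.
ΔG° = −nFE°cell = −(2)(96485)(+1.68) J/mol = −324 kJ/mol.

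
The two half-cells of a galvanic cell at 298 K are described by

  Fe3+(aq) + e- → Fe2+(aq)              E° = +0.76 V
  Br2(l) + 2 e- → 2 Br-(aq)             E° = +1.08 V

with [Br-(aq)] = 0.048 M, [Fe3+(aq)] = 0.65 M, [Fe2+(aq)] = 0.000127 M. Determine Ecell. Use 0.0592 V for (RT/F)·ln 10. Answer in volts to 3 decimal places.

+0.178 V

Since E°(Br₂/Br⁻) > E°(Fe³⁺/Fe²⁺), Br₂/Br⁻ serves as the cathode.
E°cell = +1.08 − (+0.76) = +0.32 V, with n = 2 electrons transferred.
For the overall reaction Br2(l) + 2 Fe2+(aq) → 2 Br-(aq) + 2 Fe3+(aq), Q = ([Br-(aq)]^2·[Fe3+(aq)]^2) / [Fe2+(aq)]^2 = 6.04×10^4, giving log Q = 4.781.
Applying E = E° − (RT ln10/nF)·log Q gives +0.32 − (0.0592/2)(4.781) = +0.178 V.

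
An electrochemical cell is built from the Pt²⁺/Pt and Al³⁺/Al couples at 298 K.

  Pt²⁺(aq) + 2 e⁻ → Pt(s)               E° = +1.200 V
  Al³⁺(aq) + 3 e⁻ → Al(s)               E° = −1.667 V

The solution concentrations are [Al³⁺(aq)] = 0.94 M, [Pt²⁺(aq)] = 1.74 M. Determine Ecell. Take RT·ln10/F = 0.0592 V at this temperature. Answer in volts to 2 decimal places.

+2.87 V

Since E°(Pt²⁺/Pt) > E°(Al³⁺/Al), Pt²⁺/Pt serves as the cathode.
E°cell = E°cat − E°an = +1.200 − (−1.667) = +2.867 V; n = 6.
The balanced reaction is 3 Pt²⁺(aq) + 2 Al(s) → 3 Pt(s) + 2 Al³⁺(aq), so Q = [Al³⁺(aq)]^2 / [Pt²⁺(aq)]^3 = 0.168 and log Q = −0.775.
E = E° − (0.0592/n)·log Q = +2.867 − (0.0592/6)(−0.775) = +2.87 V.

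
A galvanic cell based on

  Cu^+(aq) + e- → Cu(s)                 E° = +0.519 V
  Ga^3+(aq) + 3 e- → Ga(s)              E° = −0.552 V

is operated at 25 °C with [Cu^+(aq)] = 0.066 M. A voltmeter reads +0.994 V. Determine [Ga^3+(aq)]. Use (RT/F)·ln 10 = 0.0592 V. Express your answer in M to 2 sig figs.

2.3 M

With Cu⁺/Cu at the cathode and Ga³⁺/Ga at the anode, E°cell = +0.519 − (−0.552) = +1.071 V (n = 3).
Since E = E° − (0.0592/n)·log Q, log Q = n(E° − E)/0.0592 = 3.902.
Balancing electrons gives 3 Cu^+(aq) + Ga(s) → 3 Cu(s) + Ga^3+(aq); thus Q = [Ga^3+(aq)] / [Cu^+(aq)]^3.
Isolating [Ga^3+(aq)] in Q = 10^{3.902} yields log [Ga^3+(aq)] = 0.361, i.e. 2.3 M.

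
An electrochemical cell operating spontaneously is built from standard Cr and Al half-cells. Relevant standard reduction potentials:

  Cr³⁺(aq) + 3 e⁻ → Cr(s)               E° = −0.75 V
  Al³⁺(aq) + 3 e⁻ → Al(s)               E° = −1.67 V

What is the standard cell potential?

+0.92 V

Of the two couples in this cell, the one with the more positive reduction potential is reduced at the cathode: here that is Cr³⁺/Cr (−0.75 V); Al³⁺/Al (−1.67 V) is the anode.
E°cell = E°(cathode) − E°(anode) = −0.75 − (−1.67) = +0.92 V.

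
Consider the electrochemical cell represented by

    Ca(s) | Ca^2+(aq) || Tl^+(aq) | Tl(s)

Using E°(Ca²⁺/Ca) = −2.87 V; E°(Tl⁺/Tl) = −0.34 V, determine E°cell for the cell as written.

+2.53 V

By convention the left-hand electrode in cell notation is the anode (oxidation) and the right-hand electrode is the cathode (reduction).
E°cell = E°(right) − E°(left) = −0.34 − (−2.87) = +2.53 V.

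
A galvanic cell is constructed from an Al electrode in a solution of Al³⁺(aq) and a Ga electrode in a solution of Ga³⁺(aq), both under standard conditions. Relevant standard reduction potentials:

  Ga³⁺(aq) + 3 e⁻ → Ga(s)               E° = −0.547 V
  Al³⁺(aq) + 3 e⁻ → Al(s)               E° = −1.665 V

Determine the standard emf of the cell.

Of the two couples in this cell, the one with the more positive reduction potential is reduced at the cathode: here that is Ga³⁺/Ga (−0.547 V); Al³⁺/Al (−1.665 V) is the anode.
E°cell = E°(cathode) − E°(anode) = −0.547 − (−1.665) = +1.118 V.

+1.118 V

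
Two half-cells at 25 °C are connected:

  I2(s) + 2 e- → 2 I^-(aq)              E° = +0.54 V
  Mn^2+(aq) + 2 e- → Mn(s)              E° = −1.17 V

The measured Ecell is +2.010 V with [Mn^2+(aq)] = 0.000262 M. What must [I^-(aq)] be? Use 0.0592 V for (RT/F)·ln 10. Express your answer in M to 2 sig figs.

0.00053 M

I₂/I⁻ is the cathode (higher E°); E°cell = +0.54 − (−1.17) = +1.71 V with n = 2.
Since E = E° − (0.0592/n)·log Q, log Q = n(E° − E)/0.0592 = −10.135.
For I2(s) + Mn(s) → 2 I^-(aq) + Mn^2+(aq), the reaction quotient is Q = [I^-(aq)]^2·[Mn^2+(aq)].
Isolating [I^-(aq)] in Q = 10^{−10.135} yields log [I^-(aq)] = −3.277, i.e. 0.00053 M.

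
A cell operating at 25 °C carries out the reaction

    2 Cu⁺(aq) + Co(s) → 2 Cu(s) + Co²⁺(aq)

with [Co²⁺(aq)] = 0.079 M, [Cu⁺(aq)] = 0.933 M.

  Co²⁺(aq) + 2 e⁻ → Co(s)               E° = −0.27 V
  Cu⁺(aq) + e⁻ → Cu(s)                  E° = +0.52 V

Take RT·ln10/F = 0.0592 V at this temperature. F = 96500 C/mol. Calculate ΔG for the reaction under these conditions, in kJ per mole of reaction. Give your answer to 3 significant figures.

The standard cell potential is +0.52 − (−0.27) = +0.79 V, with n = 2 electrons in the balanced equation.
The reaction quotient is [Co²⁺(aq)] / [Cu⁺(aq)]^2 = 0.0908; by Nernst, E = +0.79 − (0.0592/2)(−1.042) = +0.8208 V.
Then ΔG = −nFE = −2 × 96500 × +0.8208 J/mol = −158 kJ/mol.

−158 kJ/mol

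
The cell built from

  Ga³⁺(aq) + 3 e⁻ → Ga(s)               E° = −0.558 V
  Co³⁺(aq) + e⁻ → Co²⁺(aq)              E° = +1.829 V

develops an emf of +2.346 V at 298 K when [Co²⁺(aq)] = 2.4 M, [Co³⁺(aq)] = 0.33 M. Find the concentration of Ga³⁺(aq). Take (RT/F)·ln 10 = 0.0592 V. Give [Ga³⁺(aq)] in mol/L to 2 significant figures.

Co³⁺/Co²⁺ is the cathode (higher E°); E°cell = +1.829 − (−0.558) = +2.387 V with n = 3.
Rearranging E = E° − (0.0592/n)·log Q gives log Q = 3(+2.387 − (+2.346))/0.0592 = 2.078.
Balancing electrons gives 3 Co³⁺(aq) + Ga(s) → 3 Co²⁺(aq) + Ga³⁺(aq); thus Q = ([Co²⁺(aq)]^3·[Ga³⁺(aq)]) / [Co³⁺(aq)]^3.
Solving for the unknown gives log [Ga³⁺(aq)] = −0.507, so [Ga³⁺(aq)] ≈ 0.31 M.

0.31 M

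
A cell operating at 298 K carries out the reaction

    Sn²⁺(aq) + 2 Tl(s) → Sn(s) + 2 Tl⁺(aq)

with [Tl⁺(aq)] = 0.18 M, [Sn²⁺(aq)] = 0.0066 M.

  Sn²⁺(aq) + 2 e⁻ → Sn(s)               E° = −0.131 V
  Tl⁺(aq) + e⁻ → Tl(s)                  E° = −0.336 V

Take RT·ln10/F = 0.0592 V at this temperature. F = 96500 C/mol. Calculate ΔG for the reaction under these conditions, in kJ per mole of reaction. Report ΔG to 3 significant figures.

−35.6 kJ/mol

E°cell = −0.131 − (−0.336) = +0.205 V; the balanced reaction transfers n = 2 electrons.
The reaction quotient is [Tl⁺(aq)]^2 / [Sn²⁺(aq)] = 4.91; by Nernst, E = +0.205 − (0.0592/2)(0.691) = +0.1845 V.
Then ΔG = −nFE = −2 × 96500 × +0.1845 J/mol = −35.6 kJ/mol.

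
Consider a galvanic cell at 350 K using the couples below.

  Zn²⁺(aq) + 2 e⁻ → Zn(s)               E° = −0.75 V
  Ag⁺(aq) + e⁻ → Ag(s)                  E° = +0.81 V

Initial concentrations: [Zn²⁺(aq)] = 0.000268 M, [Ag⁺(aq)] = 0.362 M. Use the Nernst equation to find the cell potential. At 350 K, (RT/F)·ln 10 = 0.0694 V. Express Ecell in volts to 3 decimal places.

+1.653 V

Ag⁺/Ag is reduced (cathode, E° = +0.81 V) and Zn²⁺/Zn is oxidized (anode).
E°cell = +0.81 − (−0.75) = +1.56 V, with n = 2 electrons transferred.
For the overall reaction 2 Ag⁺(aq) + Zn(s) → 2 Ag(s) + Zn²⁺(aq), Q = [Zn²⁺(aq)] / [Ag⁺(aq)]^2 = 0.00205, giving log Q = −2.689.
E = E° − (0.0694/n)·log Q = +1.56 − (0.0694/2)(−2.689) = +1.653 V.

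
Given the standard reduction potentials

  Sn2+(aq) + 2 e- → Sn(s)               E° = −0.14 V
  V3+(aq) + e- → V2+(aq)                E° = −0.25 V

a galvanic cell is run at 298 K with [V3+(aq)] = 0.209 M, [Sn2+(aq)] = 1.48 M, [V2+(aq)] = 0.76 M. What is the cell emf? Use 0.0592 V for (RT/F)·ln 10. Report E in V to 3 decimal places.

The Sn²⁺/Sn couple has the more positive E°, so it is the cathode; V³⁺/V²⁺ is the anode.
E°cell = −0.14 − (−0.25) = +0.11 V, with n = 2 electrons transferred.
The balanced reaction is Sn2+(aq) + 2 V2+(aq) → Sn(s) + 2 V3+(aq), so Q = [V3+(aq)]^2 / ([Sn2+(aq)]·[V2+(aq)]^2) = 0.0511 and log Q = −1.292.
Applying E = E° − (RT ln10/nF)·log Q gives +0.11 − (0.0592/2)(−1.292) = +0.148 V.

+0.148 V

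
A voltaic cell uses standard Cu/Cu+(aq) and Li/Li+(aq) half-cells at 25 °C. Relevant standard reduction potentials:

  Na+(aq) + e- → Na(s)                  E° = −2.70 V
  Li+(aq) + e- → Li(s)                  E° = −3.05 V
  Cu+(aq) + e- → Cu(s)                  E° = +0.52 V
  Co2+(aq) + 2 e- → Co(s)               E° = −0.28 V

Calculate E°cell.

The Cu⁺/Cu couple has the higher E°, so Cu ion is reduced (cathode) and Li is oxidized (anode).
E°cell = E°(cathode) − E°(anode) = +0.52 − (−3.05) = +3.57 V.

+3.57 V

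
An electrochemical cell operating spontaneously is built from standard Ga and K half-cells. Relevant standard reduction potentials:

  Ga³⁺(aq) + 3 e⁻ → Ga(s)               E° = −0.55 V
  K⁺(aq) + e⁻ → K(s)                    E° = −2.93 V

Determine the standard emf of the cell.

+2.38 V

The Ga³⁺/Ga couple has the higher E°, so Ga ion is reduced (cathode) and K is oxidized (anode).
E°cell = E°(cathode) − E°(anode) = −0.55 − (−2.93) = +2.38 V.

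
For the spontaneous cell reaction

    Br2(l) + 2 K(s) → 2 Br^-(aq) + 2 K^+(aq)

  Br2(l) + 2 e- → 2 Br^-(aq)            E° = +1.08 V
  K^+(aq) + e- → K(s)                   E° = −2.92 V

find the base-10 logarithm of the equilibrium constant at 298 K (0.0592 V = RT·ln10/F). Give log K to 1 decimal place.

log K = 135.1

The Br₂/Br⁻ couple is reduced (cathode); E°cell = +1.08 − (−2.92) = +4.00 V with n = 2.
At equilibrium E = 0, so log K = nE°cell / 0.0592 = (2)(+4.00) / 0.0592 = 135.1.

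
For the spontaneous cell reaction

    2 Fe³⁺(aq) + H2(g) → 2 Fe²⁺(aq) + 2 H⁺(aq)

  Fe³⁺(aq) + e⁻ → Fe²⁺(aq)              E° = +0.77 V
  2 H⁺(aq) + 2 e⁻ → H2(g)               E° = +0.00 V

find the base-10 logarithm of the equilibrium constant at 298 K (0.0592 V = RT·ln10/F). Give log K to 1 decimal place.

log K = 26.0

The Fe³⁺/Fe²⁺ couple is reduced (cathode); E°cell = +0.77 − (+0.00) = +0.77 V with n = 2.
At equilibrium E = 0, so log K = nE°cell / 0.0592 = (2)(+0.77) / 0.0592 = 26.0.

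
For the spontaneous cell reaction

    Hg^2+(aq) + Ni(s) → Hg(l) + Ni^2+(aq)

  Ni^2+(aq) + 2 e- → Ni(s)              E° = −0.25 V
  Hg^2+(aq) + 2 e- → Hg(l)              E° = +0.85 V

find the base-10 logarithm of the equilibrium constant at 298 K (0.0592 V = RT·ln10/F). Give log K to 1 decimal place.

The Hg²⁺/Hg couple is reduced (cathode); E°cell = +0.85 − (−0.25) = +1.10 V with n = 2.
At equilibrium E = 0, so log K = nE°cell / 0.0592 = (2)(+1.10) / 0.0592 = 37.2.

log K = 37.2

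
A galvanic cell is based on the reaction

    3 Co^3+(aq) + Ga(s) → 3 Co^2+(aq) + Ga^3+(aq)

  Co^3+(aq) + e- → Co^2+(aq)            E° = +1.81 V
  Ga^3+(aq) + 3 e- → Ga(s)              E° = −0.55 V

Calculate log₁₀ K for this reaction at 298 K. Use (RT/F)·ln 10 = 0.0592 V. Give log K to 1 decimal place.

log K = 119.6

The Co³⁺/Co²⁺ couple is reduced (cathode); E°cell = +1.81 − (−0.55) = +2.36 V with n = 3.
At equilibrium E = 0, so log K = nE°cell / 0.0592 = (3)(+2.36) / 0.0592 = 119.6.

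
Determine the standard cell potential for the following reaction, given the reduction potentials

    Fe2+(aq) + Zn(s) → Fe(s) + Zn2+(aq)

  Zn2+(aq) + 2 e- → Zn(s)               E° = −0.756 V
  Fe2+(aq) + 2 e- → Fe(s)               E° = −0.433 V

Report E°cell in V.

Fe2+(aq) gains electrons, so the Fe²⁺/Fe couple is the cathode; the Zn²⁺/Zn couple is the anode.
E°cell = E°(cathode) − E°(anode) = −0.433 − (−0.756) = +0.323 V.
The positive value indicates the reaction is spontaneous as written.

+0.323 V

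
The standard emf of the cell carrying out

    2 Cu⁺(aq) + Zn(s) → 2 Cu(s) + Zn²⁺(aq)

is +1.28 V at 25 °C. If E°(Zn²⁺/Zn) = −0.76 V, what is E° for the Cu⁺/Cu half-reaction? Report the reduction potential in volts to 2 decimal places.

In the reaction as written the Cu⁺/Cu couple is reduced (cathode) and Zn²⁺/Zn is oxidized (anode), so E°cell = E°(Cu⁺/Cu) − E°(Zn²⁺/Zn).
E°(Cu⁺/Cu) = E°cell + E°(anode) = +1.28 + (−0.76) = +0.52 V.

+0.52 V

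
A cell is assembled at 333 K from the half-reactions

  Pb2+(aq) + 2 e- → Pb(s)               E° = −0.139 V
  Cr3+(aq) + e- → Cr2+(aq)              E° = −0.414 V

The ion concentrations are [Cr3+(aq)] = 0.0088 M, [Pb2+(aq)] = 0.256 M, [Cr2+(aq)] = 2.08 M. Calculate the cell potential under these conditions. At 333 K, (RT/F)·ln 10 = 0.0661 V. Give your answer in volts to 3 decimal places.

The Pb²⁺/Pb couple has the more positive E°, so it is the cathode; Cr³⁺/Cr²⁺ is the anode.
The standard potential is −0.139 − (−0.414) = +0.275 V and the balanced reaction transfers n = 2 electrons.
The balanced reaction is Pb2+(aq) + 2 Cr2+(aq) → Pb(s) + 2 Cr3+(aq), so Q = [Cr3+(aq)]^2 / ([Pb2+(aq)]·[Cr2+(aq)]^2) = 6.99×10^−5 and log Q = −4.155.
E = E° − (0.0661/n)·log Q = +0.275 − (0.0661/2)(−4.155) = +0.412 V.

+0.412 V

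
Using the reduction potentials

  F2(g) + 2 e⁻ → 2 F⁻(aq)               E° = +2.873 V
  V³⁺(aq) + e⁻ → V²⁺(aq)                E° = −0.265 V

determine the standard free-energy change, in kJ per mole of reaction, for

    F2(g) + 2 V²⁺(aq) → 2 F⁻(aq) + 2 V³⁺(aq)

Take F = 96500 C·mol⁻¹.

−606 kJ/mol

In the reaction as written F2(g) is reduced, so the F₂/F⁻ couple is the cathode and V³⁺/V²⁺ is the anode.
E°cell = +2.873 − (−0.265) = +3.138 V; balancing electrons gives n = 2.
ΔG° = −nFE°cell = −(2)(96500)(+3.138) J/mol = −606 kJ/mol.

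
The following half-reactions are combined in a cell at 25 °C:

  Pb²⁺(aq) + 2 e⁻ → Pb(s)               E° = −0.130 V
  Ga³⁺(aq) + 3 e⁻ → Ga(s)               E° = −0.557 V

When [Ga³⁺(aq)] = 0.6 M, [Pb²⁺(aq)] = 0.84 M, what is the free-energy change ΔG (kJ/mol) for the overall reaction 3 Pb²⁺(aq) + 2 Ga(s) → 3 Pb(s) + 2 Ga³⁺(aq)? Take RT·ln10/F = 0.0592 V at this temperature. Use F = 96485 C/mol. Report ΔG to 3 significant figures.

−248 kJ/mol

With Pb²⁺/Pb reduced at the cathode, E°cell = −0.130 − (−0.557) = +0.427 V and n = 6.
Here Q = [Ga³⁺(aq)]^2 / [Pb²⁺(aq)]^3 = 0.607 (log Q = −0.217), giving E = +0.427 − (0.0592/6)·(−0.217) = +0.4291 V.
Finally ΔG = −nFE = −(6)(96485 C/mol)(+0.4291 V) = −248 kJ/mol.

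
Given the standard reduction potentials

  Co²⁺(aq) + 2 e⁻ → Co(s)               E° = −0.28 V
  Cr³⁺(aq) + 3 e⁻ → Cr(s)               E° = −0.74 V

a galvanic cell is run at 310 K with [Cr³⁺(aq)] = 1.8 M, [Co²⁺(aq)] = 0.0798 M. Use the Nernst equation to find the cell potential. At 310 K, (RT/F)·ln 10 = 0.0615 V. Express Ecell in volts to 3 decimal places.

+0.421 V

Co²⁺/Co is reduced (cathode, E° = −0.28 V) and Cr³⁺/Cr is oxidized (anode).
E°cell = E°cat − E°an = −0.28 − (−0.74) = +0.46 V; n = 6.
For the overall reaction 3 Co²⁺(aq) + 2 Cr(s) → 3 Co(s) + 2 Cr³⁺(aq), Q = [Cr³⁺(aq)]^2 / [Co²⁺(aq)]^3 = 6.38×10^3, giving log Q = 3.805.
Applying E = E° − (RT ln10/nF)·log Q gives +0.46 − (0.0615/6)(3.805) = +0.421 V.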